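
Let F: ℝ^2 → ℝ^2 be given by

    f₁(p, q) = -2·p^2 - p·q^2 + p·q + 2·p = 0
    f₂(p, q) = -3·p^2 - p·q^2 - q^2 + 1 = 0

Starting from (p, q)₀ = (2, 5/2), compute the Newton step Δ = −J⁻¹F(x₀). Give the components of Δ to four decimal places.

At (2, 5/2): F = (-11.5000, -29.7500).
Jacobian J = [[-4·p - q^2 + q + 2, -2·p·q + p], [-6·p - q^2, -2·p·q - 2·q]].
At the point, J = [[-9.7500, -8.0000], [-18.2500, -15.0000]] (det J = 0.2500).
Solving J·Δ = −F gives Δ = (262.0000, -320.7500).

(262.0000, -320.7500)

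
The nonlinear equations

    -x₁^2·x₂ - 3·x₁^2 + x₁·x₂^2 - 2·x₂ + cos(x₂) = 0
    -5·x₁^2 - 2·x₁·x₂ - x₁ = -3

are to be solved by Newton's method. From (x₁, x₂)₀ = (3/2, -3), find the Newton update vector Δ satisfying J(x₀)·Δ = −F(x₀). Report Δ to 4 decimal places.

(-0.4134, 1.1282)

At (3/2, -3): F = (18.510008, -0.7500).
Jacobian J = [[-2·x₁·x₂ - 6·x₁ + x₂^2, -x₁^2 + 2·x₁·x₂ - sin(x₂) - 2], [-10·x₁ - 2·x₂ - 1, -2·x₁]].
At the point, J = [[9.0000, -13.108880], [-10.0000, -3.0000]] (det J = -158.088800).
Solving J·Δ = −F gives Δ = (-0.4134, 1.1282).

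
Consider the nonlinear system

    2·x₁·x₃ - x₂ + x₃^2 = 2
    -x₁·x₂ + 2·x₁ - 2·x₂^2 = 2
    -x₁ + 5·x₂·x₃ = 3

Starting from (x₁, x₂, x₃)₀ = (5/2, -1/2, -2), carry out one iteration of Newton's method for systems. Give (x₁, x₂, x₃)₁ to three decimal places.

At (5/2, -1/2, -2): F = (-7.500, 3.750, -0.500).
Jacobian J = [[2·x₃, -1, 2·x₁ + 2·x₃], [-x₂ + 2, -x₁ - 4·x₂, 0], [-1, 5·x₃, 5·x₂]].
At the point, J = [[-4.000, -1.000, 1.000], [2.500, -0.500, 0.000], [-1.000, -10.000, -2.500]] (det J = -36.750).
Solving J·Δ = −F gives Δ = (-1.537, -0.187, 1.163).
Then the next iterate is (x₁, x₂, x₃)₁ = (0.963, -0.687, -0.837).

(0.963, -0.687, -0.837)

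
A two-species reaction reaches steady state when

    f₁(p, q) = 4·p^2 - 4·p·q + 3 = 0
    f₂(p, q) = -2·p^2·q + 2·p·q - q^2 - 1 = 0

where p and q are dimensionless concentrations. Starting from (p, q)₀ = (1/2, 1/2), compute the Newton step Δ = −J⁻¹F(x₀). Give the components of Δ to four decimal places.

At (1/2, 1/2): F = (3.0000, -1.0000).
Jacobian J = [[8·p - 4·q, -4·p], [-4·p·q + 2·q, -2·p^2 + 2·p - 2·q]].
At the point, J = [[2.0000, -2.0000], [0.0000, -0.5000]] (det J = -1.0000).
Solving J·Δ = −F gives Δ = (-3.5000, -2.0000).

(-3.5000, -2.0000)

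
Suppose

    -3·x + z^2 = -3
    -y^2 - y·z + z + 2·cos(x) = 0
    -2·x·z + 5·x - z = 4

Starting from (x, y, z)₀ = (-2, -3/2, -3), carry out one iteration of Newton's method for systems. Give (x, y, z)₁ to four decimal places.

At (-2, -3/2, -3): F = (18.0000, -10.582294, -23.0000).
Jacobian J = [[-3, 0, 2·z], [-2·sin(x), -2·y - z, -y + 1], [-2·z + 5, 0, -2·x - 1]].
At the point, J = [[-3.0000, 0.0000, -6.0000], [1.818595, 6.0000, 2.5000], [11.0000, 0.0000, 3.0000]] (det J = 342.0000).
Solving J·Δ = −F gives Δ = (1.4737, 0.3741, 2.2632).
Then the next iterate is (x, y, z)₁ = (-0.5263, -1.1259, -0.7368).

(-0.5263, -1.1259, -0.7368)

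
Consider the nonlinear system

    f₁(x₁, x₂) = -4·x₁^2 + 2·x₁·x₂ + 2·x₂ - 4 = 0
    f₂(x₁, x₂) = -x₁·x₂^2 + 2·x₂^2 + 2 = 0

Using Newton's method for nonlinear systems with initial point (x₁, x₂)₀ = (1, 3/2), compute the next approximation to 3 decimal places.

At (1, 3/2): F = (-2.000, 4.250).
Jacobian J = [[-8·x₁ + 2·x₂, 2·x₁ + 2], [-x₂^2, -2·x₁·x₂ + 4·x₂]].
At the point, J = [[-5.000, 4.000], [-2.250, 3.000]] (det J = -6.000).
Solving J·Δ = −F gives Δ = (-3.833, -4.292).
Then the next iterate is (x₁, x₂)₁ = (-2.833, -2.792).

(-2.833, -2.792)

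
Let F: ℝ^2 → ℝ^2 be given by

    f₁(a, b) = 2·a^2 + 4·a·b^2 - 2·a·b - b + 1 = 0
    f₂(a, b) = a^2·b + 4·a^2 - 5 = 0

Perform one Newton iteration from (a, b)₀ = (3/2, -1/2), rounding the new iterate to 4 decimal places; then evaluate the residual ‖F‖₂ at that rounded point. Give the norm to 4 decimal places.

3.1961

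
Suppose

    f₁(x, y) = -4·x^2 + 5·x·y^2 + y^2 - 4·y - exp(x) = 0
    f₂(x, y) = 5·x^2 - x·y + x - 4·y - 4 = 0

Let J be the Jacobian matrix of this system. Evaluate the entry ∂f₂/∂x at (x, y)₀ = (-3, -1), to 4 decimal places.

∂f₂/∂x = 10·x - y + 1.
At (-3, -1) this is -28.0000.

-28.0000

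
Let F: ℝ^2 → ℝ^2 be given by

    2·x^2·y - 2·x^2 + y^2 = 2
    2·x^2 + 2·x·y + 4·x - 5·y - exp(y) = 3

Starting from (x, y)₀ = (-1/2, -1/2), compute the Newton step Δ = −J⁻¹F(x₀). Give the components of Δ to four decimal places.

(0.8004, -0.1977)

At (-1/2, -1/2): F = (-2.5000, -2.106531).
Jacobian J = [[4·x·y - 4·x, 2·x^2 + 2·y], [4·x + 2·y + 4, 2·x - exp(y) - 5]].
At the point, J = [[3.0000, -0.5000], [1.0000, -6.606531]] (det J = -19.319592).
Solving J·Δ = −F gives Δ = (0.8004, -0.1977).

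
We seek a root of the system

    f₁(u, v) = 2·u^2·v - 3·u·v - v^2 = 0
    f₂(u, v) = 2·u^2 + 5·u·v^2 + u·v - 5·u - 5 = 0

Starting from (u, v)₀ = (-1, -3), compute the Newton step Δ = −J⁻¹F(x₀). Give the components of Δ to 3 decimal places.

At (-1, -3): F = (-24.000, -40.000).
Jacobian J = [[4·u·v - 3·v, 2·u^2 - 3·u - 2·v], [4·u + 5·v^2 + v - 5, 10·u·v + u]].
At the point, J = [[21.000, 11.000], [33.000, 29.000]] (det J = 246.000).
Solving J·Δ = −F gives Δ = (1.041, 0.195).

(1.041, 0.195)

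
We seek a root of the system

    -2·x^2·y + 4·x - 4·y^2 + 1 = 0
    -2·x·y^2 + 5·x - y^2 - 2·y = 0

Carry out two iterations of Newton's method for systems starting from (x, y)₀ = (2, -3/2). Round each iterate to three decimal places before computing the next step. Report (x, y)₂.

(1.229, -1.653)

At (2, -3/2): F = (12.000, 1.750).
Jacobian J = [[-4·x·y + 4, -2·x^2 - 8·y], [-2·y^2 + 5, -4·x·y - 2·y - 2]].
At the point, J = [[16.000, 4.000], [0.500, 13.000]] (det J = 206.000).
Solving J·Δ = −F gives Δ = (-0.723, -0.107).
Then the next iterate is (x, y)₁ = (1.277, -1.607).
Round to (1.277, -1.607) and repeat: F = (1.01937, 0.42098), J = [[12.20856, 9.59454], [-0.16490, 9.42256]].
Δ = (-0.048, -0.046), so (x, y)₂ = (1.229, -1.653).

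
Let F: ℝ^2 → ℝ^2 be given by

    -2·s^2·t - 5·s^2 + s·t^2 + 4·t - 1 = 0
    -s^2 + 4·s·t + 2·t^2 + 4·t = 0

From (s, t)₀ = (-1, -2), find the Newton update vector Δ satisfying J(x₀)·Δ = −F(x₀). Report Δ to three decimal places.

At (-1, -2): F = (-14.000, 7.000).
Jacobian J = [[-4·s·t - 10·s + t^2, -2·s^2 + 2·s·t + 4], [-2·s + 4·t, 4·s + 4·t + 4]].
At the point, J = [[6.000, 6.000], [-6.000, -8.000]] (det J = -12.000).
Solving J·Δ = −F gives Δ = (5.833, -3.500).

(5.833, -3.500)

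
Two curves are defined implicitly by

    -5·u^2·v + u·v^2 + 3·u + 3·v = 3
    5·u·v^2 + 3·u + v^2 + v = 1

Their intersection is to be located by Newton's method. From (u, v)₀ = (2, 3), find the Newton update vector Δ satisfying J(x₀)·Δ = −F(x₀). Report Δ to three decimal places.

At (2, 3): F = (-30.000, 107.000).
Jacobian J = [[-10·u·v + v^2 + 3, -5·u^2 + 2·u·v + 3], [5·v^2 + 3, 10·u·v + 2·v + 1]].
At the point, J = [[-48.000, -5.000], [48.000, 67.000]] (det J = -2976.000).
Solving J·Δ = −F gives Δ = (-0.496, -1.242).

(-0.496, -1.242)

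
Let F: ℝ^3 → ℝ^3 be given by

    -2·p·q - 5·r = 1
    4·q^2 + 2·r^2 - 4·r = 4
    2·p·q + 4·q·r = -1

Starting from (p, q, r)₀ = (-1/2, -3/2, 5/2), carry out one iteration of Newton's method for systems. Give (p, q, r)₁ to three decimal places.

(-1.021, -2.646, -1.042)

At (-1/2, -3/2, 5/2): F = (-15.000, 7.500, -12.500).
Jacobian J = [[-2·q, -2·p, -5], [0, 8·q, 4·r - 4], [2·q, 2·p + 4·r, 4·q]].
At the point, J = [[3.000, 1.000, -5.000], [0.000, -12.000, 6.000], [-3.000, 9.000, -6.000]] (det J = 216.000).
Solving J·Δ = −F gives Δ = (-0.521, -1.146, -3.542).
Then the next iterate is (p, q, r)₁ = (-1.021, -2.646, -1.042).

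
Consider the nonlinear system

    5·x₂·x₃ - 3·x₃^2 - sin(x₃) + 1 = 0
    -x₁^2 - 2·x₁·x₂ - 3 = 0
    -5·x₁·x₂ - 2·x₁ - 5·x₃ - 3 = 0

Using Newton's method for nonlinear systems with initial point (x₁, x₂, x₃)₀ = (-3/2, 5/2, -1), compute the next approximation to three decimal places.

At (-3/2, 5/2, -1): F = (-13.65853, 2.250, 23.750).
Jacobian J = [[0, 5·x₃, 5·x₂ - 6·x₃ - cos(x₃)], [-2·x₁ - 2·x₂, -2·x₁, 0], [-5·x₂ - 2, -5·x₁, -5]].
At the point, J = [[0.000, -5.000, 17.95970], [-2.000, 3.000, 0.000], [-14.500, 7.500, -5.000]] (det J = 561.85138).
Solving J·Δ = −F gives Δ = (1.474, 0.232, 0.825).
Then the next iterate is (x₁, x₂, x₃)₁ = (-0.026, 2.732, -0.175).

(-0.026, 2.732, -0.175)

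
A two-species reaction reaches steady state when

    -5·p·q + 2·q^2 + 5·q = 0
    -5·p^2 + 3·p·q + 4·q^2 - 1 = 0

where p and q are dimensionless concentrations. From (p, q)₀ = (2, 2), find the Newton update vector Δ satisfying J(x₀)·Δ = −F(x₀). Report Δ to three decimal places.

(-0.365, -0.551)

At (2, 2): F = (-2.000, 7.000).
Jacobian J = [[-5·q, -5·p + 4·q + 5], [-10·p + 3·q, 3·p + 8·q]].
At the point, J = [[-10.000, 3.000], [-14.000, 22.000]] (det J = -178.000).
Solving J·Δ = −F gives Δ = (-0.365, -0.551).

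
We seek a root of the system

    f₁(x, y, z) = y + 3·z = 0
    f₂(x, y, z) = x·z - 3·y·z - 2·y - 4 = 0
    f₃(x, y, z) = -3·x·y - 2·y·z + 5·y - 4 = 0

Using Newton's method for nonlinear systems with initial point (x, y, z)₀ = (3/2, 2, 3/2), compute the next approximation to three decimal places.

At (3/2, 2, 3/2): F = (6.500, -14.750, -9.000).
Jacobian J = [[0, 1, 3], [z, -3·z - 2, x - 3·y], [-3·y, -3·x - 2·z + 5, -2·y]].
At the point, J = [[0.000, 1.000, 3.000], [1.500, -6.500, -4.500], [-6.000, -2.500, -4.000]] (det J = -95.250).
Solving J·Δ = −F gives Δ = (0.131, -0.961, -1.846).
Then the next iterate is (x, y, z)₁ = (1.631, 1.039, -0.346).

(1.631, 1.039, -0.346)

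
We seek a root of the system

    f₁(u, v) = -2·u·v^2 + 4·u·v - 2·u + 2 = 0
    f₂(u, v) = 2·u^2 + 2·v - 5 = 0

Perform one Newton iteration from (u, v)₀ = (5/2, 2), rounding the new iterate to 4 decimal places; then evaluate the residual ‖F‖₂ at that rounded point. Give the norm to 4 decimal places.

At (5/2, 2): F = (-3.0000, 11.5000).
Jacobian J = [[-2·v^2 + 4·v - 2, -4·u·v + 4·u], [4·u, 2]].
At the point, J = [[-2.0000, -10.0000], [10.0000, 2.0000]] (det J = 96.0000).
Solving J·Δ = −F gives Δ = (-1.1354, -0.0729).
Then the next iterate is (u, v)₁ = (1.3646, 1.9271).
Re-evaluating at (1.3646, 1.9271): F = (-0.345787, 2.578466), so ‖F‖₂ = 2.6015.

2.6015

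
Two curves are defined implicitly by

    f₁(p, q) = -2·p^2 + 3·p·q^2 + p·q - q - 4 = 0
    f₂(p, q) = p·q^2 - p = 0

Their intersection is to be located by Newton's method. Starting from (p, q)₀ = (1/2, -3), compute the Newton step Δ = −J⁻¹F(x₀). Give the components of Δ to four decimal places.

(-0.6500, -0.4000)

At (1/2, -3): F = (10.5000, 4.0000).
Jacobian J = [[-4·p + 3·q^2 + q, 6·p·q + p - 1], [q^2 - 1, 2·p·q]].
At the point, J = [[22.0000, -9.5000], [8.0000, -3.0000]] (det J = 10.0000).
Solving J·Δ = −F gives Δ = (-0.6500, -0.4000).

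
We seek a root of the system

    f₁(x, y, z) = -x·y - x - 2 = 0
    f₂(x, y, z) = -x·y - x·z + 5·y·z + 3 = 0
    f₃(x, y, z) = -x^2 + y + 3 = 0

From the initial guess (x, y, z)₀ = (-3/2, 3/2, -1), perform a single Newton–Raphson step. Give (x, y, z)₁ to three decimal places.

(-1.732, -0.054, -1.200)

At (-3/2, 3/2, -1): F = (1.750, -3.750, 2.250).
Jacobian J = [[-y - 1, -x, 0], [-y - z, -x + 5·z, -x + 5·y], [-2·x, 1, 0]].
At the point, J = [[-2.500, 1.500, 0.000], [-0.500, -3.500, 9.000], [3.000, 1.000, 0.000]] (det J = 63.000).
Solving J·Δ = −F gives Δ = (-0.232, -1.554, -0.200).
Then the next iterate is (x, y, z)₁ = (-1.732, -0.054, -1.200).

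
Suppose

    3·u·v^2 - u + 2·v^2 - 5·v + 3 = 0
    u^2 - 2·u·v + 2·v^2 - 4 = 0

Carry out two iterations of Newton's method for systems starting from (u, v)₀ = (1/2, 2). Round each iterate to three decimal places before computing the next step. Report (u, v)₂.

At (1/2, 2): F = (6.500, 2.250).
Jacobian J = [[3·v^2 - 1, 6·u·v + 4·v - 5], [2·u - 2·v, -2·u + 4·v]].
At the point, J = [[11.000, 9.000], [-3.000, 7.000]] (det J = 104.000).
Solving J·Δ = −F gives Δ = (-0.243, -0.425).
Then the next iterate is (u, v)₁ = (0.257, 1.575).
Round to (0.257, 1.575) and repeat: F = (1.74181, 0.21775), J = [[6.44187, 3.72865], [-2.636, 5.786]].
Δ = (-0.197, -0.127), so (u, v)₂ = (0.060, 1.448).

(0.060, 1.448)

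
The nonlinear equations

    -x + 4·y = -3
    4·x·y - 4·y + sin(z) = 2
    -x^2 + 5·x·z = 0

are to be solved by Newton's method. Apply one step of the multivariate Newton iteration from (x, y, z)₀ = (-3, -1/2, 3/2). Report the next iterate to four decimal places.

(0.8490, -0.5378, 2.8641)

At (-3, -1/2, 3/2): F = (4.0000, 6.997495, -31.5000).
Jacobian J = [[-1, 4, 0], [4·y, 4·x - 4, cos(z)], [-2·x + 5·z, 0, 5·x]].
At the point, J = [[-1.0000, 4.0000, 0.0000], [-2.0000, -16.0000, 0.070737], [13.5000, 0.0000, -15.0000]] (det J = -356.180191).
Solving J·Δ = −F gives Δ = (3.8490, -0.0378, 1.3641).
Then the next iterate is (x, y, z)₁ = (0.8490, -0.5378, 2.8641).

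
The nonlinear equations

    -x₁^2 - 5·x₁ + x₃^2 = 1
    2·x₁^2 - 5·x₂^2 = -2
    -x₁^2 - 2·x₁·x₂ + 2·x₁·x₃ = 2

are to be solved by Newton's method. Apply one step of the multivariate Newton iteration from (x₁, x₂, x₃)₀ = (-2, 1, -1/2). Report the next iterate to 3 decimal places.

(8.556, -6.944, -5.806)

At (-2, 1, -1/2): F = (5.250, 5.000, 0.000).
Jacobian J = [[-2·x₁ - 5, 0, 2·x₃], [4·x₁, -10·x₂, 0], [-2·x₁ - 2·x₂ + 2·x₃, -2·x₁, 2·x₁]].
At the point, J = [[-1.000, 0.000, -1.000], [-8.000, -10.000, 0.000], [1.000, 4.000, -4.000]] (det J = -18.000).
Solving J·Δ = −F gives Δ = (10.556, -7.944, -5.306).
Then the next iterate is (x₁, x₂, x₃)₁ = (8.556, -6.944, -5.806).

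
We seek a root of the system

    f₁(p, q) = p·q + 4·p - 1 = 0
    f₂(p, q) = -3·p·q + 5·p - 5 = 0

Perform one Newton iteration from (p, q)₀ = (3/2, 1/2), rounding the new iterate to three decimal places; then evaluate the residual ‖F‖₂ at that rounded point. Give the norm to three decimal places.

At (3/2, 1/2): F = (5.750, 0.250).
Jacobian J = [[q + 4, p], [-3·q + 5, -3·p]].
At the point, J = [[4.500, 1.500], [3.500, -4.500]] (det J = -25.500).
Solving J·Δ = −F gives Δ = (-1.029, -0.745).
Then the next iterate is (p, q)₁ = (0.471, -0.245).
Re-evaluating at (0.471, -0.245): F = (0.76860, -2.29882), so ‖F‖₂ = 2.424.

2.424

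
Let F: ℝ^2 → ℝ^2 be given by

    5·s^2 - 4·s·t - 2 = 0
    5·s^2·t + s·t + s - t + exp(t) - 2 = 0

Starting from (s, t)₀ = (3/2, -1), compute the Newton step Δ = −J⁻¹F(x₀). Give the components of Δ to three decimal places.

(-0.809, -0.021)

At (3/2, -1): F = (15.250, -11.88212).
Jacobian J = [[10·s - 4·t, -4·s], [10·s·t + t + 1, 5·s^2 + s + exp(t) - 1]].
At the point, J = [[19.000, -6.000], [-15.000, 12.11788]] (det J = 140.23971).
Solving J·Δ = −F gives Δ = (-0.809, -0.021).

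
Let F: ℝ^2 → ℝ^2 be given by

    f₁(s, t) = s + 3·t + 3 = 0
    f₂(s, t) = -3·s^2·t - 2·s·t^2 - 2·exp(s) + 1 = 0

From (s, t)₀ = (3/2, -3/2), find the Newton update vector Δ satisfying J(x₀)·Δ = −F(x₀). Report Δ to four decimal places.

At (3/2, -3/2): F = (0.0000, -4.588378).
Jacobian J = [[1, 3], [-6·s·t - 2·t^2 - 2·exp(s), -3·s^2 - 4·s·t]].
At the point, J = [[1.0000, 3.0000], [0.036622, 2.2500]] (det J = 2.140134).
Solving J·Δ = −F gives Δ = (-6.4319, 2.1440).

(-6.4319, 2.1440)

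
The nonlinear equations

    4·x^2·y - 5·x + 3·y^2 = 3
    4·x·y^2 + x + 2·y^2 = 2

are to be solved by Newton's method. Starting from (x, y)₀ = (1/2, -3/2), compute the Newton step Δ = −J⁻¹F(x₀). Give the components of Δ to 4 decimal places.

At (1/2, -3/2): F = (-0.2500, 7.5000).
Jacobian J = [[8·x·y - 5, 4·x^2 + 6·y], [4·y^2 + 1, 8·x·y + 4·y]].
At the point, J = [[-11.0000, -8.0000], [10.0000, -12.0000]] (det J = 212.0000).
Solving J·Δ = −F gives Δ = (-0.2972, 0.3774).

(-0.2972, 0.3774)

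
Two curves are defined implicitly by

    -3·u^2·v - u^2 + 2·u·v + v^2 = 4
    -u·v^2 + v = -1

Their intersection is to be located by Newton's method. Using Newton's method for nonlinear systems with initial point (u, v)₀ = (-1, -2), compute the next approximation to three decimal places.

At (-1, -2): F = (9.000, 3.000).
Jacobian J = [[-6·u·v - 2·u + 2·v, -3·u^2 + 2·u + 2·v], [-v^2, -2·u·v + 1]].
At the point, J = [[-14.000, -9.000], [-4.000, -3.000]] (det J = 6.000).
Solving J·Δ = −F gives Δ = (0.000, 1.000).
Then the next iterate is (u, v)₁ = (-1.000, -1.000).

(-1.000, -1.000)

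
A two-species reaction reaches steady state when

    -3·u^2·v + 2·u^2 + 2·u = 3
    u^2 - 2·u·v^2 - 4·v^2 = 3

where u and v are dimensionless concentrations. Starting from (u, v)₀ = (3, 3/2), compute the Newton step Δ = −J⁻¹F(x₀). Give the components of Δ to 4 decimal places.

(-0.3240, -0.5662)

At (3, 3/2): F = (-19.5000, -16.5000).
Jacobian J = [[-6·u·v + 4·u + 2, -3·u^2], [2·u - 2·v^2, -4·u·v - 8·v]].
At the point, J = [[-13.0000, -27.0000], [1.5000, -30.0000]] (det J = 430.5000).
Solving J·Δ = −F gives Δ = (-0.3240, -0.5662).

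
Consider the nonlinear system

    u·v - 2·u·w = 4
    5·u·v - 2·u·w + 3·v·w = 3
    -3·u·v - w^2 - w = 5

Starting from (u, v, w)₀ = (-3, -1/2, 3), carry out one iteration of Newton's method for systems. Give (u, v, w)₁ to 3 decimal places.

(-2.480, 0.697, 1.579)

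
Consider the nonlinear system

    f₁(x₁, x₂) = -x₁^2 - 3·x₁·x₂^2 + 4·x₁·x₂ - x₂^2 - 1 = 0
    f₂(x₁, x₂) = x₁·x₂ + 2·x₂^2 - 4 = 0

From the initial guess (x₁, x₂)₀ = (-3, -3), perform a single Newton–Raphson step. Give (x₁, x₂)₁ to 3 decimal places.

(-2.714, -1.524)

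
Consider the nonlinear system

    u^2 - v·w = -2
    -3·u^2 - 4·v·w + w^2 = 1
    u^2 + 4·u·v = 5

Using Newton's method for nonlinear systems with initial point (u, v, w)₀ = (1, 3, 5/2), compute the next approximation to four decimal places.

(3.2766, -6.9681, 10.8245)

At (1, 3, 5/2): F = (-4.5000, -27.7500, 8.0000).
Jacobian J = [[2·u, -w, -v], [-6·u, -4·w, -4·v + 2·w], [2·u + 4·v, 4·u, 0]].
At the point, J = [[2.0000, -2.5000, -3.0000], [-6.0000, -10.0000, -7.0000], [14.0000, 4.0000, 0.0000]] (det J = -47.0000).
Solving J·Δ = −F gives Δ = (2.2766, -9.9681, 8.3245).
Then the next iterate is (u, v, w)₁ = (3.2766, -6.9681, 10.8245).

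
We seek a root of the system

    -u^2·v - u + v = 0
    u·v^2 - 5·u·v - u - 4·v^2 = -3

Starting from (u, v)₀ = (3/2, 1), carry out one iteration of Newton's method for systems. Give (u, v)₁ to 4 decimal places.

At (3/2, 1): F = (-2.7500, -8.5000).
Jacobian J = [[-2·u·v - 1, -u^2 + 1], [v^2 - 5·v - 1, 2·u·v - 5·u - 8·v]].
At the point, J = [[-4.0000, -1.2500], [-5.0000, -12.5000]] (det J = 43.7500).
Solving J·Δ = −F gives Δ = (-0.5429, -0.4629).
Then the next iterate is (u, v)₁ = (0.9571, 0.5371).

(0.9571, 0.5371)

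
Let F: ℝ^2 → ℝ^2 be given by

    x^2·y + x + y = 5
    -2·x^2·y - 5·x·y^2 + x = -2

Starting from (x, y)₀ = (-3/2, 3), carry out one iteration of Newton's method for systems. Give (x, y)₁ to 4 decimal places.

At (-3/2, 3): F = (3.2500, 54.5000).
Jacobian J = [[2·x·y + 1, x^2 + 1], [-4·x·y - 5·y^2 + 1, -2·x^2 - 10·x·y]].
At the point, J = [[-8.0000, 3.2500], [-26.0000, 40.5000]] (det J = -239.5000).
Solving J·Δ = −F gives Δ = (-0.1900, -1.4676).
Then the next iterate is (x, y)₁ = (-1.6900, 1.5324).

(-1.6900, 1.5324)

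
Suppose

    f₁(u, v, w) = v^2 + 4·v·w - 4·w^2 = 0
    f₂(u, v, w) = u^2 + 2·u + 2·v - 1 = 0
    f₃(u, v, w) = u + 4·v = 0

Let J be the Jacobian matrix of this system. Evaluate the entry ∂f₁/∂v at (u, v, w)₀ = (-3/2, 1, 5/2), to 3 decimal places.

∂f₁/∂v = 2·v + 4·w.
At (-3/2, 1, 5/2) this is 12.000.

12.000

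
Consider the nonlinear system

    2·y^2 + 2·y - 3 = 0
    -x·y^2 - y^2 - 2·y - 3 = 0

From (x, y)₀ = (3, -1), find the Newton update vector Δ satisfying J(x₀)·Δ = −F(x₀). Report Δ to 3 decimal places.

(-14.000, -1.500)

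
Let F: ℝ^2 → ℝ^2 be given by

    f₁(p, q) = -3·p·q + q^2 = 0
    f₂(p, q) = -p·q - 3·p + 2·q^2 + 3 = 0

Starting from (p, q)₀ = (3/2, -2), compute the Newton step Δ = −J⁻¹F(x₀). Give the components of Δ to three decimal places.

At (3/2, -2): F = (13.000, 9.500).
Jacobian J = [[-3·q, -3·p + 2·q], [-q - 3, -p + 4·q]].
At the point, J = [[6.000, -8.500], [-1.000, -9.500]] (det J = -65.500).
Solving J·Δ = −F gives Δ = (-0.653, 1.069).

(-0.653, 1.069)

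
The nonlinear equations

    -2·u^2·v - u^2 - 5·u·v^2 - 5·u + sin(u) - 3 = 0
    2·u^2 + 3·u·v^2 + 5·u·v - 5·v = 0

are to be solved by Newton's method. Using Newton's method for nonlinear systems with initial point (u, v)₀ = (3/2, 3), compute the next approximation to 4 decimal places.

(1.9847, 0.4317)

At (3/2, 3): F = (-92.752505, 52.5000).
Jacobian J = [[-4·u·v - 2·u - 5·v^2 + cos(u) - 5, -2·u^2 - 10·u·v], [4·u + 3·v^2 + 5·v, 6·u·v + 5·u - 5]].
At the point, J = [[-70.929263, -49.5000], [48.0000, 29.5000]] (det J = 283.586747).
Solving J·Δ = −F gives Δ = (0.4847, -2.5683).
Then the next iterate is (u, v)₁ = (1.9847, 0.4317).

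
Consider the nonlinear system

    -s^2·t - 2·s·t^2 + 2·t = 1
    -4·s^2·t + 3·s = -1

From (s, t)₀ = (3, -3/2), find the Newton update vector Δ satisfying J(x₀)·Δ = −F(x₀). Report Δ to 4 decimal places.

At (3, -3/2): F = (-4.0000, 64.0000).
Jacobian J = [[-2·s·t - 2·t^2, -s^2 - 4·s·t + 2], [-8·s·t + 3, -4·s^2]].
At the point, J = [[4.5000, 11.0000], [39.0000, -36.0000]] (det J = -591.0000).
Solving J·Δ = −F gives Δ = (-0.9475, 0.7513).

(-0.9475, 0.7513)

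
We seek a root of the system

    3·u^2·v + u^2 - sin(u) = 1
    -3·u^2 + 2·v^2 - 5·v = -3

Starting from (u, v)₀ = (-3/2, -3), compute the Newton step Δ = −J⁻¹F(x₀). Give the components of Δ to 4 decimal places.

(0.2323, 1.8436)

At (-3/2, -3): F = (-18.002505, 29.2500).
Jacobian J = [[6·u·v + 2·u - cos(u), 3·u^2], [-6·u, 4·v - 5]].
At the point, J = [[23.929263, 6.7500], [9.0000, -17.0000]] (det J = -467.547468).
Solving J·Δ = −F gives Δ = (0.2323, 1.8436).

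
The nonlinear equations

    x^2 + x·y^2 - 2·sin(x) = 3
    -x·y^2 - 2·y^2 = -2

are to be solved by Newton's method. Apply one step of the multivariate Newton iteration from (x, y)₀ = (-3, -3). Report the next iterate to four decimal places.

At (-3, -3): F = (-20.717760, 11.0000).
Jacobian J = [[2·x + y^2 - 2·cos(x), 2·x·y], [-y^2, -2·x·y - 4·y]].
At the point, J = [[4.979985, 18.0000], [-9.0000, -6.0000]] (det J = 132.120090).
Solving J·Δ = −F gives Δ = (0.5578, 0.9967).
Then the next iterate is (x, y)₁ = (-2.4422, -2.0033).

(-2.4422, -2.0033)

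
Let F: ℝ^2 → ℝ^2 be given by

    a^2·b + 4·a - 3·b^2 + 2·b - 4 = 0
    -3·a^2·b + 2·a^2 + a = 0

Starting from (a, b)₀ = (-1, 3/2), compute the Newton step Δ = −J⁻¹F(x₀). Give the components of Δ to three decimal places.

(-0.295, -1.758)

At (-1, 3/2): F = (-10.250, -3.500).
Jacobian J = [[2·a·b + 4, a^2 - 6·b + 2], [-6·a·b + 4·a + 1, -3·a^2]].
At the point, J = [[1.000, -6.000], [6.000, -3.000]] (det J = 33.000).
Solving J·Δ = −F gives Δ = (-0.295, -1.758).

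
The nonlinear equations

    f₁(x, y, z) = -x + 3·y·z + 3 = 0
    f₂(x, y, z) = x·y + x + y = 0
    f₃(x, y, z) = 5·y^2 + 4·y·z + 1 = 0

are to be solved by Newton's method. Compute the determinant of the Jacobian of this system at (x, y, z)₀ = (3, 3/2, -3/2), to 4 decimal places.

144.7500

J = [[-1, 3·z, 3·y], [y + 1, x + 1, 0], [0, 10·y + 4·z, 4·y]].
At the point, J = [[-1.0000, -4.5000, 4.5000], [2.5000, 4.0000, 0.0000], [0.0000, 9.0000, 6.0000]].
det J = 144.7500.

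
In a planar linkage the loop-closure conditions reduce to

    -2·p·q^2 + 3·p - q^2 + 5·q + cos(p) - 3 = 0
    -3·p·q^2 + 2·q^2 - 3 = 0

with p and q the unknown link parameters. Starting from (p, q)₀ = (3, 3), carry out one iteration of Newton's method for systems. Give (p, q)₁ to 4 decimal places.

(1.2471, 2.5554)

At (3, 3): F = (-42.989992, -66.0000).
Jacobian J = [[-2·q^2 - sin(p) + 3, -4·p·q - 2·q + 5], [-3·q^2, -6·p·q + 4·q]].
At the point, J = [[-15.141120, -37.0000], [-27.0000, -42.0000]] (det J = -363.072960).
Solving J·Δ = −F gives Δ = (-1.7529, -0.4446).
Then the next iterate is (p, q)₁ = (1.2471, 2.5554).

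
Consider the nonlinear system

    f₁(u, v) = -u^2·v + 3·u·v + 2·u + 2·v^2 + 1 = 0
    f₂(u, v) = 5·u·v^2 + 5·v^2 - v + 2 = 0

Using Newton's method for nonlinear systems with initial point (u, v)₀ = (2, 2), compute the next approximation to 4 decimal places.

(4.0150, 0.3000)

At (2, 2): F = (17.0000, 60.0000).
Jacobian J = [[-2·u·v + 3·v + 2, -u^2 + 3·u + 4·v], [5·v^2, 10·u·v + 10·v - 1]].
At the point, J = [[0.0000, 10.0000], [20.0000, 59.0000]] (det J = -200.0000).
Solving J·Δ = −F gives Δ = (2.0150, -1.7000).
Then the next iterate is (u, v)₁ = (4.0150, 0.3000).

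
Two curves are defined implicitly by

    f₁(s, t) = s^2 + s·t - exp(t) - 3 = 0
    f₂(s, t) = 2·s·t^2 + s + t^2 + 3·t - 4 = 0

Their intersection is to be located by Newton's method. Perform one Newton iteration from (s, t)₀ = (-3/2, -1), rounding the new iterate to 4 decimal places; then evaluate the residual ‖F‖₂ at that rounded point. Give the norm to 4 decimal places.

6.5007

At (-3/2, -1): F = (0.382121, -10.5000).
Jacobian J = [[2·s + t, s - exp(t)], [2·t^2 + 1, 4·s·t + 2·t + 3]].
At the point, J = [[-4.0000, -1.867879], [3.0000, 7.0000]] (det J = -22.396362).
Solving J·Δ = −F gives Δ = (-0.7563, 1.8241).
Then the next iterate is (s, t)₁ = (-2.2563, 0.8241).
Re-evaluating at (-2.2563, 0.8241): F = (-2.048355, -6.169550), so ‖F‖₂ = 6.5007.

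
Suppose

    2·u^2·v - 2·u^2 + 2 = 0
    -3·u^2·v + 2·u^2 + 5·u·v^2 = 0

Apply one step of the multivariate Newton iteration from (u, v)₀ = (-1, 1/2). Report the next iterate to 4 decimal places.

(-1.3939, 0.3939)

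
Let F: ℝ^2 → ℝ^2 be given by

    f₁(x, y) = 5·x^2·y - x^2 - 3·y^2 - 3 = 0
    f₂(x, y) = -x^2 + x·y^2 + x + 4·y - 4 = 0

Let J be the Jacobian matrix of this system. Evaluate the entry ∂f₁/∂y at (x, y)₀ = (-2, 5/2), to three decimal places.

5.000

∂f₁/∂y = 5·x^2 - 6·y.
At (-2, 5/2) this is 5.000.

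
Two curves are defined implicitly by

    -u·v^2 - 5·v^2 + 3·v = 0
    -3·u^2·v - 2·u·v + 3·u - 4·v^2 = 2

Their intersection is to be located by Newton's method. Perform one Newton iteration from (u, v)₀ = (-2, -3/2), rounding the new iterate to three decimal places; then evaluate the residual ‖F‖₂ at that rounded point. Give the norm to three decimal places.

5.145

At (-2, -3/2): F = (-11.250, -5.000).
Jacobian J = [[-v^2, -2·u·v - 10·v + 3], [-6·u·v - 2·v + 3, -3·u^2 - 2·u - 8·v]].
At the point, J = [[-2.250, 12.000], [-12.000, 4.000]] (det J = 135.000).
Solving J·Δ = −F gives Δ = (-0.111, 0.917).
Then the next iterate is (u, v)₁ = (-2.111, -0.583).
Re-evaluating at (-2.111, -0.583): F = (-2.73094, -4.35988), so ‖F‖₂ = 5.145.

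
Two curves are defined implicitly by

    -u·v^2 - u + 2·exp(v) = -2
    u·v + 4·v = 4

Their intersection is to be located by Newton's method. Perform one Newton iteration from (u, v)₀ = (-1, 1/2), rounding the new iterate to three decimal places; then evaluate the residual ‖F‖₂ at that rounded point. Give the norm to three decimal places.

0.182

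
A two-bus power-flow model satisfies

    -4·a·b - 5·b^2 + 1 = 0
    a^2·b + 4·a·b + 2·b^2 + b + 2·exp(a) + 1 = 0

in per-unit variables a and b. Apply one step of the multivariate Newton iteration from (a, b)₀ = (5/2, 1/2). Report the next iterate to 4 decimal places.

At (5/2, 1/2): F = (-5.2500, 34.489988).
Jacobian J = [[-4·b, -4·a - 10·b], [2·a·b + 4·b + 2·exp(a), a^2 + 4·a + 4·b + 1]].
At the point, J = [[-2.0000, -15.0000], [28.864988, 19.2500]] (det J = 394.474819).
Solving J·Δ = −F gives Δ = (-1.0553, -0.2093).
Then the next iterate is (a, b)₁ = (1.4447, 0.2907).

(1.4447, 0.2907)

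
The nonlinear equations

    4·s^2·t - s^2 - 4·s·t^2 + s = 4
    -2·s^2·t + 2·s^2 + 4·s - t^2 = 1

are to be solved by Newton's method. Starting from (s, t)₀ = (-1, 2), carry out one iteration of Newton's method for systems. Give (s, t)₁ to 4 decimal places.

At (-1, 2): F = (18.0000, -11.0000).
Jacobian J = [[8·s·t - 2·s - 4·t^2 + 1, 4·s^2 - 8·s·t], [-4·s·t + 4·s + 4, -2·s^2 - 2·t]].
At the point, J = [[-29.0000, 20.0000], [8.0000, -6.0000]] (det J = 14.0000).
Solving J·Δ = −F gives Δ = (-8.0000, -12.5000).
Then the next iterate is (s, t)₁ = (-9.0000, -10.5000).

(-9.0000, -10.5000)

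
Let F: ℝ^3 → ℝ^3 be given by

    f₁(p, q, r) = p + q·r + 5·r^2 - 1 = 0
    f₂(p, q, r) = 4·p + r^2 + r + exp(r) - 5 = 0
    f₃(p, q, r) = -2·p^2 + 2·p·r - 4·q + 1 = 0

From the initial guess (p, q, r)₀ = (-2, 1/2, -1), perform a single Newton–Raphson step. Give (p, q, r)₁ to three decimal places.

At (-2, 1/2, -1): F = (1.500, -12.63212, -5.000).
Jacobian J = [[1, r, q + 10·r], [4, 0, 2·r + exp(r) + 1], [-4·p + 2·r, -4, 2·p]].
At the point, J = [[1.000, -1.000, -9.500], [4.000, 0.000, -0.63212], [6.000, -4.000, -4.000]] (det J = 137.26424).
Solving J·Δ = −F gives Δ = (3.180, 3.383, 0.136).
Then the next iterate is (p, q, r)₁ = (1.180, 3.883, -0.864).

(1.180, 3.883, -0.864)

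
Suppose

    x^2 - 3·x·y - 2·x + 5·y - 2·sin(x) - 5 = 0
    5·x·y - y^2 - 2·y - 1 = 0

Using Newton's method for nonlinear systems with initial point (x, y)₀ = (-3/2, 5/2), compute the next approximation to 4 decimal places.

(-0.2231, 1.4629)

At (-3/2, 5/2): F = (25.994990, -31.0000).
Jacobian J = [[2·x - 3·y - 2·cos(x) - 2, -3·x + 5], [5·y, 5·x - 2·y - 2]].
At the point, J = [[-12.641474, 9.5000], [12.5000, -14.5000]] (det J = 64.551379).
Solving J·Δ = −F gives Δ = (1.2769, -1.0371).
Then the next iterate is (x, y)₁ = (-0.2231, 1.4629).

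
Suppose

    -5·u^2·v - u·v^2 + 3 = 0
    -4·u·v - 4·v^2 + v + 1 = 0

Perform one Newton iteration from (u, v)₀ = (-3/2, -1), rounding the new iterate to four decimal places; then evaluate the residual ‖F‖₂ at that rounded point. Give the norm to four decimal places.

At (-3/2, -1): F = (15.7500, -10.0000).
Jacobian J = [[-10·u·v - v^2, -5·u^2 - 2·u·v], [-4·v, -4·u - 8·v + 1]].
At the point, J = [[-16.0000, -14.2500], [4.0000, 15.0000]] (det J = -183.0000).
Solving J·Δ = −F gives Δ = (0.5123, 0.5301).
Then the next iterate is (u, v)₁ = (-0.9877, -0.4699).
Re-evaluating at (-0.9877, -0.4699): F = (5.510148, -2.209605), so ‖F‖₂ = 5.9367.

5.9367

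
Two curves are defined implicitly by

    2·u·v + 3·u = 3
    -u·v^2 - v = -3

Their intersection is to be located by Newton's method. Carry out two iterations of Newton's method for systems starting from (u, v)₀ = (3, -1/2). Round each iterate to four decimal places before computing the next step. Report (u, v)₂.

At (3, -1/2): F = (3.0000, 2.7500).
Jacobian J = [[2·v + 3, 2·u], [-v^2, -2·u·v - 1]].
At the point, J = [[2.0000, 6.0000], [-0.2500, 2.0000]] (det J = 5.5000).
Solving J·Δ = −F gives Δ = (1.9091, -1.1364).
Then the next iterate is (u, v)₁ = (4.9091, -1.6364).
Round to (4.9091, -1.6364) and repeat: F = (-4.339202, -8.509212), J = [[-0.2728, 9.8182], [-2.677805, 15.066502]].
Δ = (-0.8191, 0.4192), so (u, v)₂ = (4.0900, -1.2172).

(4.0900, -1.2172)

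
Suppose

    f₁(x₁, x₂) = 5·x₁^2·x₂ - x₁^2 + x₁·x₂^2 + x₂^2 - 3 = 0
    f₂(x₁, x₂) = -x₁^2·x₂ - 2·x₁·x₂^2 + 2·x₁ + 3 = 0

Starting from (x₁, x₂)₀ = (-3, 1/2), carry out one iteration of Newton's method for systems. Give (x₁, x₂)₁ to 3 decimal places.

(-1.637, 0.545)

At (-3, 1/2): F = (10.000, -6.000).
Jacobian J = [[10·x₁·x₂ - 2·x₁ + x₂^2, 5·x₁^2 + 2·x₁·x₂ + 2·x₂], [-2·x₁·x₂ - 2·x₂^2 + 2, -x₁^2 - 4·x₁·x₂]].
At the point, J = [[-8.750, 43.000], [4.500, -3.000]] (det J = -167.250).
Solving J·Δ = −F gives Δ = (1.363, 0.045).
Then the next iterate is (x₁, x₂)₁ = (-1.637, 0.545).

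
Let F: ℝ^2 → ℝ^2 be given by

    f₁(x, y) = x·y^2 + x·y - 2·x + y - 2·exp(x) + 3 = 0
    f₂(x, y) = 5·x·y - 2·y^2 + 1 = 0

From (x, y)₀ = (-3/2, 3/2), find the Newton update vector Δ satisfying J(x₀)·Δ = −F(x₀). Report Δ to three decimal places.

At (-3/2, 3/2): F = (1.42874, -14.750).
Jacobian J = [[y^2 + y - 2·exp(x) - 2, 2·x·y + x + 1], [5·y, 5·x - 4·y]].
At the point, J = [[1.30374, -5.000], [7.500, -13.500]] (det J = 19.89951).
Solving J·Δ = −F gives Δ = (4.675, 1.505).

(4.675, 1.505)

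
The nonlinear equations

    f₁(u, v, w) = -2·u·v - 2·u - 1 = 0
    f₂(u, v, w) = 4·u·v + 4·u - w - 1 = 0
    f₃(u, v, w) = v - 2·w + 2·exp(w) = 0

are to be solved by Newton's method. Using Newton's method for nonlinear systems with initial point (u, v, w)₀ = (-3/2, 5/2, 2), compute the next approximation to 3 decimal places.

(21.548, 53.112, -3.000)

At (-3/2, 5/2, 2): F = (9.500, -24.000, 13.27811).
Jacobian J = [[-2·v - 2, -2·u, 0], [4·v + 4, 4·u, -1], [0, 1, 2·exp(w) - 2]].
At the point, J = [[-7.000, 3.000, 0.000], [14.000, -6.000, -1.000], [0.000, 1.000, 12.77811]] (det J = -7.000).
Solving J·Δ = −F gives Δ = (23.048, 50.612, -5.000).
Then the next iterate is (u, v, w)₁ = (21.548, 53.112, -3.000).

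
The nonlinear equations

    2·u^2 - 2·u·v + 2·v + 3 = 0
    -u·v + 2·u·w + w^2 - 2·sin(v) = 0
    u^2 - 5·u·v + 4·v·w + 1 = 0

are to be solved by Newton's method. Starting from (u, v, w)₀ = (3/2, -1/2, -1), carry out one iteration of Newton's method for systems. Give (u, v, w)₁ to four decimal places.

(0.4021, -0.1850, -1.3303)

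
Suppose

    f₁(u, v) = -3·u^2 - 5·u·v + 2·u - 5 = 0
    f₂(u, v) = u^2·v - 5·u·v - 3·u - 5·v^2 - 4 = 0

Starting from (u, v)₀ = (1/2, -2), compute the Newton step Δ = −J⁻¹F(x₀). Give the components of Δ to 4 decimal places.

(0.2790, 1.1045)

At (1/2, -2): F = (0.2500, -21.0000).
Jacobian J = [[-6·u - 5·v + 2, -5·u], [2·u·v - 5·v - 3, u^2 - 5·u - 10·v]].
At the point, J = [[9.0000, -2.5000], [5.0000, 17.7500]] (det J = 172.2500).
Solving J·Δ = −F gives Δ = (0.2790, 1.1045).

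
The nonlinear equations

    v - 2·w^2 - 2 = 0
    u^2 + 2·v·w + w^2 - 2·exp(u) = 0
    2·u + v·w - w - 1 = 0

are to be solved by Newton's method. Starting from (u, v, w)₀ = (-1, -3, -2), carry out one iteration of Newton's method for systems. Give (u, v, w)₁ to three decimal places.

At (-1, -3, -2): F = (-13.000, 16.26424, 5.000).
Jacobian J = [[0, 1, -4·w], [2·u - 2·exp(u), 2·w, 2·v + 2·w], [2, w, v - 1]].
At the point, J = [[0.000, 1.000, 8.000], [-2.73576, -4.000, -10.000], [2.000, -2.000, -4.000]] (det J = 76.82911).
Solving J·Δ = −F gives Δ = (0.432, -0.424, 1.678).
Then the next iterate is (u, v, w)₁ = (-0.568, -3.424, -0.322).

(-0.568, -3.424, -0.322)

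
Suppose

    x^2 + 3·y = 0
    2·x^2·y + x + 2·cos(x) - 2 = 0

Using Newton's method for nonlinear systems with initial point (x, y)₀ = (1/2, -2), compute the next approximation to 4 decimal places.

(0.5518, -0.1006)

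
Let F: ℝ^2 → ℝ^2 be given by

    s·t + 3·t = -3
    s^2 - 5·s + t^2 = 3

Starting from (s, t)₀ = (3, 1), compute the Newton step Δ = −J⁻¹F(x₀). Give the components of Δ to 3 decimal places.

At (3, 1): F = (9.000, -8.000).
Jacobian J = [[t, s + 3], [2·s - 5, 2·t]].
At the point, J = [[1.000, 6.000], [1.000, 2.000]] (det J = -4.000).
Solving J·Δ = −F gives Δ = (16.500, -4.250).

(16.500, -4.250)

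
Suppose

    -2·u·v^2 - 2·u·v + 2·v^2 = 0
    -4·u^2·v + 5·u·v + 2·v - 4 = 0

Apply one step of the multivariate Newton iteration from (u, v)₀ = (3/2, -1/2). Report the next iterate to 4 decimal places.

(2.5862, 0.3966)

At (3/2, -1/2): F = (1.2500, -4.2500).
Jacobian J = [[-2·v^2 - 2·v, -4·u·v - 2·u + 4·v], [-8·u·v + 5·v, -4·u^2 + 5·u + 2]].
At the point, J = [[0.5000, -2.0000], [3.5000, 0.5000]] (det J = 7.2500).
Solving J·Δ = −F gives Δ = (1.0862, 0.8966).
Then the next iterate is (u, v)₁ = (2.5862, 0.3966).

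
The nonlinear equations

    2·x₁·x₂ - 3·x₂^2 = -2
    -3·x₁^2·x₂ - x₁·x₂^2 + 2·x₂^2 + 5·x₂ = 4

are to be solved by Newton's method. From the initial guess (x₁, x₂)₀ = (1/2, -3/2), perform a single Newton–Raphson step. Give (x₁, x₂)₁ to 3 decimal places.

(3.790, 0.112)

At (1/2, -3/2): F = (-6.250, -7.000).
Jacobian J = [[2·x₂, 2·x₁ - 6·x₂], [-6·x₁·x₂ - x₂^2, -3·x₁^2 - 2·x₁·x₂ + 4·x₂ + 5]].
At the point, J = [[-3.000, 10.000], [2.250, -0.250]] (det J = -21.750).
Solving J·Δ = −F gives Δ = (3.290, 1.612).
Then the next iterate is (x₁, x₂)₁ = (3.790, 0.112).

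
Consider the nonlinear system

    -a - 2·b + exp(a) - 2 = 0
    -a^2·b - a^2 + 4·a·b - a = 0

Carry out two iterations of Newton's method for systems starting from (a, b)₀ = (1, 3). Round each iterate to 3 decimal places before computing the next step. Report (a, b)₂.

(2.353, 1.849)

At (1, 3): F = (-6.28172, 7.000).
Jacobian J = [[exp(a) - 1, -2], [-2·a·b - 2·a + 4·b - 1, -a^2 + 4·a]].
At the point, J = [[1.71828, -2.000], [3.000, 3.000]] (det J = 11.15485).
Solving J·Δ = −F gives Δ = (0.434, -2.768).
Then the next iterate is (a, b)₁ = (1.434, 0.232).
Round to (1.434, 0.232) and repeat: F = (0.29745, -2.63668), J = [[3.19545, -2.000], [-3.60538, 3.67964]].
Δ = (0.919, 1.617), so (a, b)₂ = (2.353, 1.849).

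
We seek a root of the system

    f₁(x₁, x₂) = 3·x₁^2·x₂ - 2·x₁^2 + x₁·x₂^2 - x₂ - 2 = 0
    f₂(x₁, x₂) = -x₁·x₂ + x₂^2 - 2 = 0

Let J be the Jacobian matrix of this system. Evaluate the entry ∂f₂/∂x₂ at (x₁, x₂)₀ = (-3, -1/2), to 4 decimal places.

∂f₂/∂x₂ = -x₁ + 2·x₂.
At (-3, -1/2) this is 2.0000.

2.0000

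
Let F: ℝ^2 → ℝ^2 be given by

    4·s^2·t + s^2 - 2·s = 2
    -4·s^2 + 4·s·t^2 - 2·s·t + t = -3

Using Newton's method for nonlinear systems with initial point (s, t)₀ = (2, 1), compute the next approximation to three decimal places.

(1.323, 0.886)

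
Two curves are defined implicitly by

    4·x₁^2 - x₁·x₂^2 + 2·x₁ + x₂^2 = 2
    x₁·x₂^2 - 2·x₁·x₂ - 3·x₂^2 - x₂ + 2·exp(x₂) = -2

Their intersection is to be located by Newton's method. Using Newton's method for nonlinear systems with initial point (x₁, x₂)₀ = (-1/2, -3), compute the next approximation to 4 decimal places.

At (-1/2, -3): F = (11.5000, -29.400426).
Jacobian J = [[8·x₁ - x₂^2 + 2, -2·x₁·x₂ + 2·x₂], [x₂^2 - 2·x₂, 2·x₁·x₂ - 2·x₁ - 6·x₂ + 2·exp(x₂) - 1]].
At the point, J = [[-11.0000, -9.0000], [15.0000, 21.099574]] (det J = -97.095316).
Solving J·Δ = −F gives Δ = (-0.2262, 1.5542).
Then the next iterate is (x₁, x₂)₁ = (-0.7262, -1.4458).

(-0.7262, -1.4458)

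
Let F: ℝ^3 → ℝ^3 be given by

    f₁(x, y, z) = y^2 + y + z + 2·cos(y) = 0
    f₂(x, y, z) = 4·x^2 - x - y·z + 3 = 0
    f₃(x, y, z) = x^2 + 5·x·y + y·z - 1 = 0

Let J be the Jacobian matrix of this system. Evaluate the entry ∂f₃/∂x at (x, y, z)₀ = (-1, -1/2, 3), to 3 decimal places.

-4.500

∂f₃/∂x = 2·x + 5·y.
At (-1, -1/2, 3) this is -4.500.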